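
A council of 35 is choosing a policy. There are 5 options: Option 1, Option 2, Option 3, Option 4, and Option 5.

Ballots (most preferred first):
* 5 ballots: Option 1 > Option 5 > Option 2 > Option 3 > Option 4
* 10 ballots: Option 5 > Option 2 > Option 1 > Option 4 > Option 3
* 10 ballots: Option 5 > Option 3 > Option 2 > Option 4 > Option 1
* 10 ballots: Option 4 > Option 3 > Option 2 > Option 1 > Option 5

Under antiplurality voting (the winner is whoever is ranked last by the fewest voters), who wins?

Last-place votes: Option 1 10, Option 2 0, Option 3 10, Option 4 5, Option 5 10.

Option 2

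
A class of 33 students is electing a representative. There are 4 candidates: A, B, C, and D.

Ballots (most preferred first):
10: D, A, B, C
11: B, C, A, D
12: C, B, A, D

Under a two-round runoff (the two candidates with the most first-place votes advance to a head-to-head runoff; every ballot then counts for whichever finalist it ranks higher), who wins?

Round 1 first-place votes: A 0, B 11, C 12, D 10. C and B advance.
Runoff: C is ranked above B on 12 ballots, B above C on 21.

B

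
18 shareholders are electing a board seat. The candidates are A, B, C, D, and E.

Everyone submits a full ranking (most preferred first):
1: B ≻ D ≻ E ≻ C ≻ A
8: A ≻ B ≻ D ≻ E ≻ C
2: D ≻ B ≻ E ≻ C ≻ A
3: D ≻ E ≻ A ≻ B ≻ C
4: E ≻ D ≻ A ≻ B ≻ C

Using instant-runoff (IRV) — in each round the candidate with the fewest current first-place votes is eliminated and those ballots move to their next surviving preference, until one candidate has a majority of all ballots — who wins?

D

Round 1: A 8, B 1, C 0, D 5, E 4. C eliminated.
Round 2: A 8, B 1, D 5, E 4. B eliminated.
Round 3: A 8, D 6, E 4. E eliminated.
Round 4: A 8, D 10. D has a majority (≥10).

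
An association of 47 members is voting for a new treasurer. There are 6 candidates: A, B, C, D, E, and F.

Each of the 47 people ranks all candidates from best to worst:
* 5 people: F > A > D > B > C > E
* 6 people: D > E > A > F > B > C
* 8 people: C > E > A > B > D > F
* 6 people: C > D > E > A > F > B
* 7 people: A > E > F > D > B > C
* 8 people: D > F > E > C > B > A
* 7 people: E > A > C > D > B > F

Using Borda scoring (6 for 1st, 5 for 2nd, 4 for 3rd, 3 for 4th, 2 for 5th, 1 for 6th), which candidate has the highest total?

E

A: 5×5 + 6×4 + 8×4 + 6×3 + 7×6 + 8×1 + 7×5 = 184
B: 5×3 + 6×2 + 8×3 + 6×1 + 7×2 + 8×2 + 7×2 = 101
C: 5×2 + 6×1 + 8×6 + 6×6 + 7×1 + 8×3 + 7×4 = 159
D: 5×4 + 6×6 + 8×2 + 6×5 + 7×3 + 8×6 + 7×3 = 192
E: 5×1 + 6×5 + 8×5 + 6×4 + 7×5 + 8×4 + 7×6 = 208
F: 5×6 + 6×3 + 8×1 + 6×2 + 7×4 + 8×5 + 7×1 = 143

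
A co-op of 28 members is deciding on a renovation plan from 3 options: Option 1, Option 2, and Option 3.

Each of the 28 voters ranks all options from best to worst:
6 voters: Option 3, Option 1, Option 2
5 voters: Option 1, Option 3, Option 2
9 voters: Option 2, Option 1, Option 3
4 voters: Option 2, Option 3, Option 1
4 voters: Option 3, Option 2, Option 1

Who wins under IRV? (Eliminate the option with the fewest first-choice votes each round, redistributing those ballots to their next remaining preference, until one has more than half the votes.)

Option 3

Round 1: Option 1 5, Option 2 13, Option 3 10. Option 1 eliminated.
Round 2: Option 2 13, Option 3 15. Option 3 has a majority (≥15).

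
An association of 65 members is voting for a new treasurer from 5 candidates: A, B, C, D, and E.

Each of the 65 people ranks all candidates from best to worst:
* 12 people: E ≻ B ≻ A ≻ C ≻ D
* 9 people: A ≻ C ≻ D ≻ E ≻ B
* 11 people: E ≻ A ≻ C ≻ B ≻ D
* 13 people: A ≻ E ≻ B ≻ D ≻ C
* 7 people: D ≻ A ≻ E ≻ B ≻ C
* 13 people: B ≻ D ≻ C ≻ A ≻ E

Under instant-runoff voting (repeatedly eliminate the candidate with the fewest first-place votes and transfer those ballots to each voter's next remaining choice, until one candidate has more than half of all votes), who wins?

A

Round 1: A 22, B 13, C 0, D 7, E 23. C eliminated.
Round 2: A 22, B 13, D 7, E 23. D eliminated.
Round 3: A 29, B 13, E 23. B eliminated.
Round 4: A 42, E 23. A has a majority (≥33).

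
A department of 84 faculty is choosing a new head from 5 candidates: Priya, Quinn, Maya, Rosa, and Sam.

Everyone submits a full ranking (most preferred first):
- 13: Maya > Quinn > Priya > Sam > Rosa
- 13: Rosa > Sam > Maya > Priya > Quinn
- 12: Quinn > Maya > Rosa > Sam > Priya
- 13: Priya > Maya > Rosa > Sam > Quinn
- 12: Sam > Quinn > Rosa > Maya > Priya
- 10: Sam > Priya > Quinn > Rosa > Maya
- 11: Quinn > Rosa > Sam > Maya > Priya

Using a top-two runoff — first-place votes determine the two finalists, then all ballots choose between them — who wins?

Sam

Round 1 first-place votes: Priya 13, Quinn 23, Maya 13, Rosa 13, Sam 22. Quinn and Sam advance.
Runoff: Quinn is ranked above Sam on 36 ballots, Sam above Quinn on 48.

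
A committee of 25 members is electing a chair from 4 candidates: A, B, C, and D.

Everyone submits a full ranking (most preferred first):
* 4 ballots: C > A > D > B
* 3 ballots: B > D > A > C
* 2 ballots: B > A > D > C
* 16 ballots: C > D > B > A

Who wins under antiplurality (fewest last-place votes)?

D

Last-place votes: A 16, B 4, C 5, D 0.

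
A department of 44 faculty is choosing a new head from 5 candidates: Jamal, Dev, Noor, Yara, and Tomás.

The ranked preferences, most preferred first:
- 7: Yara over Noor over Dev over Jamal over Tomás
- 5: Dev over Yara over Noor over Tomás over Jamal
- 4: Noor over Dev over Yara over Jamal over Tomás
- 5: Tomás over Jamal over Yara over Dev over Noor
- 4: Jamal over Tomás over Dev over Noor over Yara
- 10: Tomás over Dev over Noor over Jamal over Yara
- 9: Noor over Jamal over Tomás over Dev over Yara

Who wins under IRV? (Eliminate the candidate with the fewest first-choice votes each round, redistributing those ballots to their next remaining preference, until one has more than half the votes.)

Round 1: Jamal 4, Dev 5, Noor 13, Yara 7, Tomás 15. Jamal eliminated.
Round 2: Dev 5, Noor 13, Yara 7, Tomás 19. Dev eliminated.
Round 3: Noor 13, Yara 12, Tomás 19. Yara eliminated.
Round 4: Noor 25, Tomás 19. Noor has a majority (≥23).

Noor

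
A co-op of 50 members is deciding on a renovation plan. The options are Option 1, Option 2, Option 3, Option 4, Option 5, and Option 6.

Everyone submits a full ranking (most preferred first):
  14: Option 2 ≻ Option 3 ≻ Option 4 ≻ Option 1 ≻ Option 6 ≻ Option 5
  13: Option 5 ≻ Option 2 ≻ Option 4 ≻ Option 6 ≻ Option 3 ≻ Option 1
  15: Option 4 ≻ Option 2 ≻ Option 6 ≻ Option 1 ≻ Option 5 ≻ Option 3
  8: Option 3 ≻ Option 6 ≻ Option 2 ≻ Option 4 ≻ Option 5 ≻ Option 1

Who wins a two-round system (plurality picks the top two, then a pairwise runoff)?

Option 2

Round 1 first-place votes: Option 1 0, Option 2 14, Option 3 8, Option 4 15, Option 5 13, Option 6 0. Option 4 and Option 2 advance.
Runoff: Option 4 is ranked above Option 2 on 15 ballots, Option 2 above Option 4 on 35.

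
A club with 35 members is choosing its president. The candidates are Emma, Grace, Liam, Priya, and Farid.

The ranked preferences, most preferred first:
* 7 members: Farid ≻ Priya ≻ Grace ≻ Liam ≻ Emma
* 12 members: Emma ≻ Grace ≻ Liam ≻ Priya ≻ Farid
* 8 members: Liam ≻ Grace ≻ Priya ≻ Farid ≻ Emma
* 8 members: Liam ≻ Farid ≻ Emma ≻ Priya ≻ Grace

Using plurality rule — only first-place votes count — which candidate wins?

First-place votes: Emma 12, Grace 0, Liam 16, Priya 0, Farid 7.

Liam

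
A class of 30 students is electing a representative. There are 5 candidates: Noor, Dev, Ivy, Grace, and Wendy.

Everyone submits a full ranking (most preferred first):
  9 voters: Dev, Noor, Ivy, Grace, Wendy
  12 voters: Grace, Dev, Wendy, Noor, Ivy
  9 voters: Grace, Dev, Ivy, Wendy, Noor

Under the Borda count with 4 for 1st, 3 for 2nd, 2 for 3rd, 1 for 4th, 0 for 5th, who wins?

Noor: 9×3 + 12×1 + 9×0 = 39
Dev: 9×4 + 12×3 + 9×3 = 99
Ivy: 9×2 + 12×0 + 9×2 = 36
Grace: 9×1 + 12×4 + 9×4 = 93
Wendy: 9×0 + 12×2 + 9×1 = 33

Dev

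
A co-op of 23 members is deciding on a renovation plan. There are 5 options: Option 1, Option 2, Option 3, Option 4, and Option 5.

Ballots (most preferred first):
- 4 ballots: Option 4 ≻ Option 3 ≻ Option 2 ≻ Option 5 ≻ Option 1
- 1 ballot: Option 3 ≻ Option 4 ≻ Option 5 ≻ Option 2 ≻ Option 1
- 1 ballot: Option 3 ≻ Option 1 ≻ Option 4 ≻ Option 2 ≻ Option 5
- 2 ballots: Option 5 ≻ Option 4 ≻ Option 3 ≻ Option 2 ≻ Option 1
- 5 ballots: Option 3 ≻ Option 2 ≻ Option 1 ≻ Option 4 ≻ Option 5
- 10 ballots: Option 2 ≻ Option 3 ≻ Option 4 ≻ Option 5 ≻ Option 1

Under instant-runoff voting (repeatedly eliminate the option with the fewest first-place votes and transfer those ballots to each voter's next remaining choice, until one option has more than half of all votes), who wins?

Option 3

Round 1: Option 1 0, Option 2 10, Option 3 7, Option 4 4, Option 5 2. Option 1 eliminated.
Round 2: Option 2 10, Option 3 7, Option 4 4, Option 5 2. Option 5 eliminated.
Round 3: Option 2 10, Option 3 7, Option 4 6. Option 4 eliminated.
Round 4: Option 2 10, Option 3 13. Option 3 has a majority (≥12).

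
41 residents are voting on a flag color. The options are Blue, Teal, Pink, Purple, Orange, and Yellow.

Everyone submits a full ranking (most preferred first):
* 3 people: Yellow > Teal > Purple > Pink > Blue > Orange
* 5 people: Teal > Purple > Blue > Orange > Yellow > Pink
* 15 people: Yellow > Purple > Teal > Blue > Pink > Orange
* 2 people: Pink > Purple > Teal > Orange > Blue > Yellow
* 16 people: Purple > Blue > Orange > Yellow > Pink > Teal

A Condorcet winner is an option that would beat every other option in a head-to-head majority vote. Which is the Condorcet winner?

Purple

Purple vs Blue: 41–0
Purple vs Teal: 33–8
Purple vs Pink: 39–2
Purple vs Orange: 41–0
Purple vs Yellow: 23–18
Purple beats every other option.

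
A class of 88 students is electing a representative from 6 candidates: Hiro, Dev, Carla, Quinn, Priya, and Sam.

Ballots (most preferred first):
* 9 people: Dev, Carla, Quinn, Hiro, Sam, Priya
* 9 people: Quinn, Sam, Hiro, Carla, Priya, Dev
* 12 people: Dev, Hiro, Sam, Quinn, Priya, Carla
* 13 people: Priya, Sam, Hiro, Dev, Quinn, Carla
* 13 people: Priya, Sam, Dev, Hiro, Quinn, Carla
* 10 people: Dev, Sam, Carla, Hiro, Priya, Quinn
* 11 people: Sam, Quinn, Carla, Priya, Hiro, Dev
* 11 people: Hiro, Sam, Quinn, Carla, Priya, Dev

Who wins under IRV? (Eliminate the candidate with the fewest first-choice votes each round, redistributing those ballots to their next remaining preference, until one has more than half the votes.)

Sam

Round 1: Hiro 11, Dev 31, Carla 0, Quinn 9, Priya 26, Sam 11. Carla eliminated.
Round 2: Hiro 11, Dev 31, Quinn 9, Priya 26, Sam 11. Quinn eliminated.
Round 3: Hiro 11, Dev 31, Priya 26, Sam 20. Hiro eliminated.
Round 4: Dev 31, Priya 26, Sam 31. Priya eliminated.
Round 5: Dev 31, Sam 57. Sam has a majority (≥45).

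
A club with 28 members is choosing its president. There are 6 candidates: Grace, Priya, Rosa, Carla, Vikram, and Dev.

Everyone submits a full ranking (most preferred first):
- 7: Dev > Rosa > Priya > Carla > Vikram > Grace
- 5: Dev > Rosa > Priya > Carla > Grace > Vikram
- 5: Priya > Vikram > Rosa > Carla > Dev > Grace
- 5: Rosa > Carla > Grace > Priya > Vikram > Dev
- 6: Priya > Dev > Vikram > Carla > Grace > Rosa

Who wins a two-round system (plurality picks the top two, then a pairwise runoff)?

Priya

Round 1 first-place votes: Grace 0, Priya 11, Rosa 5, Carla 0, Vikram 0, Dev 12. Dev and Priya advance.
Runoff: Dev is ranked above Priya on 12 ballots, Priya above Dev on 16.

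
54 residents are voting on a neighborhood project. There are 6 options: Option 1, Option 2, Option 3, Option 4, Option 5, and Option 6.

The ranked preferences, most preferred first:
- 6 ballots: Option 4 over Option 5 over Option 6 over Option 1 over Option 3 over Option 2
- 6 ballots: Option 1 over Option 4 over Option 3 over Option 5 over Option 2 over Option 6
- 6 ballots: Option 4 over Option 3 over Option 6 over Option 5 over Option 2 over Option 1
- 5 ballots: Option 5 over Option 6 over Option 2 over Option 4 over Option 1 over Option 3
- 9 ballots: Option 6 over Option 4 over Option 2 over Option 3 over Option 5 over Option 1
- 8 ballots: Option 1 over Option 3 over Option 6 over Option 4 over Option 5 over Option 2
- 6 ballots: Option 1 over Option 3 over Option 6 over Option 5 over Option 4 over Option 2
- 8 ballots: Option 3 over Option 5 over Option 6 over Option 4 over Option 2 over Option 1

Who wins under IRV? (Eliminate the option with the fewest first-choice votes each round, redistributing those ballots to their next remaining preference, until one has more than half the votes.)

Option 6

Round 1: Option 1 20, Option 2 0, Option 3 8, Option 4 12, Option 5 5, Option 6 9. Option 2 eliminated.
Round 2: Option 1 20, Option 3 8, Option 4 12, Option 5 5, Option 6 9. Option 5 eliminated.
Round 3: Option 1 20, Option 3 8, Option 4 12, Option 6 14. Option 3 eliminated.
Round 4: Option 1 20, Option 4 12, Option 6 22. Option 4 eliminated.
Round 5: Option 1 20, Option 6 34. Option 6 has a majority (≥28).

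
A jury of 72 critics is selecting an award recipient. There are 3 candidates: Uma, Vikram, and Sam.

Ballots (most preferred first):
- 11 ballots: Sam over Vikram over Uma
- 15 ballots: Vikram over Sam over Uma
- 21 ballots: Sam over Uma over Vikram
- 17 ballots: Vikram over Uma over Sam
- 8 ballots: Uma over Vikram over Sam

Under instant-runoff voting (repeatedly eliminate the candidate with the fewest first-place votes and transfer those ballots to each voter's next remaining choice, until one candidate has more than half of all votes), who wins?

Round 1: Uma 8, Vikram 32, Sam 32. Uma eliminated.
Round 2: Vikram 40, Sam 32. Vikram has a majority (≥37).

Vikram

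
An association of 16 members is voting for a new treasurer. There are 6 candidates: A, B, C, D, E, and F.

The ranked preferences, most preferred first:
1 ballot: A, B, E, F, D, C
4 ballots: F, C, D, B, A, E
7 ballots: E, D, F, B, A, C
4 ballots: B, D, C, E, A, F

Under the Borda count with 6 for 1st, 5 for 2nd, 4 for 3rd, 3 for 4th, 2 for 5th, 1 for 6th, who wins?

D

A: 1×6 + 4×2 + 7×2 + 4×2 = 36
B: 1×5 + 4×3 + 7×3 + 4×6 = 62
C: 1×1 + 4×5 + 7×1 + 4×4 = 44
D: 1×2 + 4×4 + 7×5 + 4×5 = 73
E: 1×4 + 4×1 + 7×6 + 4×3 = 62
F: 1×3 + 4×6 + 7×4 + 4×1 = 59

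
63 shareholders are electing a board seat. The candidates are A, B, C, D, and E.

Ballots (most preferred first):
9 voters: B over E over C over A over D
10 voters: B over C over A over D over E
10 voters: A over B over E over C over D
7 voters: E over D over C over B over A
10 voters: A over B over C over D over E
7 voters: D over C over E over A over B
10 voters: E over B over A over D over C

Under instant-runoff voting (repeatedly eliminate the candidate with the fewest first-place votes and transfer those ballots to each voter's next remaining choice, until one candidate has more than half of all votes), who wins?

Round 1: A 20, B 19, C 0, D 7, E 17. C eliminated.
Round 2: A 20, B 19, D 7, E 17. D eliminated.
Round 3: A 20, B 19, E 24. B eliminated.
Round 4: A 30, E 33. E has a majority (≥32).

E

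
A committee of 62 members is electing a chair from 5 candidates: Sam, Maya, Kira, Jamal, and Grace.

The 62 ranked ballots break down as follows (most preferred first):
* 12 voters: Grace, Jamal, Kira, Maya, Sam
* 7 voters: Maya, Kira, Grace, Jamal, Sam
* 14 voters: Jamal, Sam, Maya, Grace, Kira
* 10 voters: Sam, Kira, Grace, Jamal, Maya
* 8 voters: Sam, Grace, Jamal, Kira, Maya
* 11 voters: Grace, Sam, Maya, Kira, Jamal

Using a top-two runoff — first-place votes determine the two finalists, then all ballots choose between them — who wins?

Sam

Round 1 first-place votes: Sam 18, Maya 7, Kira 0, Jamal 14, Grace 23. Grace and Sam advance.
Runoff: Grace is ranked above Sam on 30 ballots, Sam above Grace on 32.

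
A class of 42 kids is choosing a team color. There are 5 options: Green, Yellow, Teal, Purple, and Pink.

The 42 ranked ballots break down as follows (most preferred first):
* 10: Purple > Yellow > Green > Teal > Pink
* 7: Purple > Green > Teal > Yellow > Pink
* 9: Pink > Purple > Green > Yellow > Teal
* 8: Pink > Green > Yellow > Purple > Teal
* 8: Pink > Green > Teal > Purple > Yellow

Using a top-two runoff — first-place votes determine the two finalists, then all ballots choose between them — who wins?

Round 1 first-place votes: Green 0, Yellow 0, Teal 0, Purple 17, Pink 25. Pink and Purple advance.
Runoff: Pink is ranked above Purple on 25 ballots, Purple above Pink on 17.

Pink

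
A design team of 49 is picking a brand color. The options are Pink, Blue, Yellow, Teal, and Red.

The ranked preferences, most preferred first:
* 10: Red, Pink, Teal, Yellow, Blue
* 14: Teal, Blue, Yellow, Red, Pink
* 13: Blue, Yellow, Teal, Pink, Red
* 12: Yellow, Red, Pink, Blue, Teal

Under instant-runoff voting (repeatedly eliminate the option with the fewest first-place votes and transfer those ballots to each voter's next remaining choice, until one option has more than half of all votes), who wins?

Round 1: Pink 0, Blue 13, Yellow 12, Teal 14, Red 10. Pink eliminated.
Round 2: Blue 13, Yellow 12, Teal 14, Red 10. Red eliminated.
Round 3: Blue 13, Yellow 12, Teal 24. Yellow eliminated.
Round 4: Blue 25, Teal 24. Blue has a majority (≥25).

Blue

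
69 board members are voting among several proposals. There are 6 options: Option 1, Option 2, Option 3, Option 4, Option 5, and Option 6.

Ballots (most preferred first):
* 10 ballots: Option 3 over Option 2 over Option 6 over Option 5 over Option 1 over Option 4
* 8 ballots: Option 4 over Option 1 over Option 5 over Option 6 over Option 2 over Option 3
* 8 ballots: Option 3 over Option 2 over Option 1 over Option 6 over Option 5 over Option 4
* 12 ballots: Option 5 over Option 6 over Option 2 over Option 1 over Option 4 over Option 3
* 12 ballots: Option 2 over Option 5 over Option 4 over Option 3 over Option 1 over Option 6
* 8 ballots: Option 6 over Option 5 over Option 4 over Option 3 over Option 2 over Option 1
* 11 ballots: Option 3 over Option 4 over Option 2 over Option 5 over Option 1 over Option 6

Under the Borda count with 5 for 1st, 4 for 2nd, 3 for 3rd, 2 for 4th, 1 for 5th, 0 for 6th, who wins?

Option 2

Option 1: 10×1 + 8×4 + 8×3 + 12×2 + 12×1 + 8×0 + 11×1 = 113
Option 2: 10×4 + 8×1 + 8×4 + 12×3 + 12×5 + 8×1 + 11×3 = 217
Option 3: 10×5 + 8×0 + 8×5 + 12×0 + 12×2 + 8×2 + 11×5 = 185
Option 4: 10×0 + 8×5 + 8×0 + 12×1 + 12×3 + 8×3 + 11×4 = 156
Option 5: 10×2 + 8×3 + 8×1 + 12×5 + 12×4 + 8×4 + 11×2 = 214
Option 6: 10×3 + 8×2 + 8×2 + 12×4 + 12×0 + 8×5 + 11×0 = 150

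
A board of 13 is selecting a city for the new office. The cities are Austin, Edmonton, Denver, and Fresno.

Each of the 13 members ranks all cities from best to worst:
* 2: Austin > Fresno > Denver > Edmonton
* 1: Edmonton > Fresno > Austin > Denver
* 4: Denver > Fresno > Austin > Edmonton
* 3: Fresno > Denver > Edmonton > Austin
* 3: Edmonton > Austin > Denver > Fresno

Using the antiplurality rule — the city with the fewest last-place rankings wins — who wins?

Last-place votes: Austin 3, Edmonton 6, Denver 1, Fresno 3.

Denver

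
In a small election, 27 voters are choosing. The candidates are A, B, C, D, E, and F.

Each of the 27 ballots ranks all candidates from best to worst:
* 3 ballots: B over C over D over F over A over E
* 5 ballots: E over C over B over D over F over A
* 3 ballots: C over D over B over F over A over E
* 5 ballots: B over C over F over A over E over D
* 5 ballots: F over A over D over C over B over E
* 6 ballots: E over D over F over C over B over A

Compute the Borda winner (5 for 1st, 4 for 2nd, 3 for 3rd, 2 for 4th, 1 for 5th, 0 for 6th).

A: 3×1 + 5×0 + 3×1 + 5×2 + 5×4 + 6×0 = 36
B: 3×5 + 5×3 + 3×3 + 5×5 + 5×1 + 6×1 = 75
C: 3×4 + 5×4 + 3×5 + 5×4 + 5×2 + 6×2 = 89
D: 3×3 + 5×2 + 3×4 + 5×0 + 5×3 + 6×4 = 70
E: 3×0 + 5×5 + 3×0 + 5×1 + 5×0 + 6×5 = 60
F: 3×2 + 5×1 + 3×2 + 5×3 + 5×5 + 6×3 = 75

C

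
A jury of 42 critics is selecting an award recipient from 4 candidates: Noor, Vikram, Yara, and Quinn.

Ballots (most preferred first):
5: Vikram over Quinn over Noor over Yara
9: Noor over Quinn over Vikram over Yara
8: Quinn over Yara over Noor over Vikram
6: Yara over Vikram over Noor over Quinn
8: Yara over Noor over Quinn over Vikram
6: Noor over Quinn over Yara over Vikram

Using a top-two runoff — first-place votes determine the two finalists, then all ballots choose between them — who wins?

Round 1 first-place votes: Noor 15, Vikram 5, Yara 14, Quinn 8. Noor and Yara advance.
Runoff: Noor is ranked above Yara on 20 ballots, Yara above Noor on 22.

Yara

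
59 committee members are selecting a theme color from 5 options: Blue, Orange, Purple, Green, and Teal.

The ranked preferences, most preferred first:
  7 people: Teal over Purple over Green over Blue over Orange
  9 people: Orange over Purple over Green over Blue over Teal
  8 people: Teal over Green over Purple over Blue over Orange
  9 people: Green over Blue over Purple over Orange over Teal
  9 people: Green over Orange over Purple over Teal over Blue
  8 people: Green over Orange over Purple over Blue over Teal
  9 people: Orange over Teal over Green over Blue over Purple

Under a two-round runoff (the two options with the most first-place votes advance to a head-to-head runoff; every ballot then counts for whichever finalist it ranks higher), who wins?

Round 1 first-place votes: Blue 0, Orange 18, Purple 0, Green 26, Teal 15. Green and Orange advance.
Runoff: Green is ranked above Orange on 41 ballots, Orange above Green on 18.

Green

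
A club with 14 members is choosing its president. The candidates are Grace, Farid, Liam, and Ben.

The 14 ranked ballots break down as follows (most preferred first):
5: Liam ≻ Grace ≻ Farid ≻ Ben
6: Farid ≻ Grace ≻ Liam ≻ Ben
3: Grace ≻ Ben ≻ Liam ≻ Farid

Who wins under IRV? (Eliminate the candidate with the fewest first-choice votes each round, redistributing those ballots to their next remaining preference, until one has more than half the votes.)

Liam

Round 1: Grace 3, Farid 6, Liam 5, Ben 0. Ben eliminated.
Round 2: Grace 3, Farid 6, Liam 5. Grace eliminated.
Round 3: Farid 6, Liam 8. Liam has a majority (≥8).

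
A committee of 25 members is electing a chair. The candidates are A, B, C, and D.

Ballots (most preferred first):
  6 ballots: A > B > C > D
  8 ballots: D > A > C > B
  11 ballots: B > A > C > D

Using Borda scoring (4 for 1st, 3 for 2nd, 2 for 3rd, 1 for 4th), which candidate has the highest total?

A: 6×4 + 8×3 + 11×3 = 81
B: 6×3 + 8×1 + 11×4 = 70
C: 6×2 + 8×2 + 11×2 = 50
D: 6×1 + 8×4 + 11×1 = 49

A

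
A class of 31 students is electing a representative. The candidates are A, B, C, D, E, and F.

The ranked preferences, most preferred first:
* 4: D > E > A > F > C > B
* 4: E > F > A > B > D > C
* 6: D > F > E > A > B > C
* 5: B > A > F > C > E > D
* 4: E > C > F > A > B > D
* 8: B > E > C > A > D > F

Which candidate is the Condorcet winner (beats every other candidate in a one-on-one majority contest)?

E

E vs A: 26–5
E vs B: 18–13
E vs C: 26–5
E vs D: 21–10
E vs F: 20–11
E beats every other candidate.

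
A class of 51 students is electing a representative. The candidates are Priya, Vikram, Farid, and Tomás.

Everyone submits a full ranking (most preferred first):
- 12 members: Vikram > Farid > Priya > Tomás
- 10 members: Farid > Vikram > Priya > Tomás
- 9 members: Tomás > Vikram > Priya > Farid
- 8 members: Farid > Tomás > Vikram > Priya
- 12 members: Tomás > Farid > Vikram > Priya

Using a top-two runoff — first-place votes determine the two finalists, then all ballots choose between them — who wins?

Round 1 first-place votes: Priya 0, Vikram 12, Farid 18, Tomás 21. Tomás and Farid advance.
Runoff: Tomás is ranked above Farid on 21 ballots, Farid above Tomás on 30.

Farid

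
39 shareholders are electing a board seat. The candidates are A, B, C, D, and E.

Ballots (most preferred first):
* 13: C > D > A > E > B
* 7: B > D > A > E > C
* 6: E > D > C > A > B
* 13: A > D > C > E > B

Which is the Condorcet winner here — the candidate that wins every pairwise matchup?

D vs A: 26–13
D vs B: 32–7
D vs C: 26–13
D vs E: 33–6
D beats every other candidate.

D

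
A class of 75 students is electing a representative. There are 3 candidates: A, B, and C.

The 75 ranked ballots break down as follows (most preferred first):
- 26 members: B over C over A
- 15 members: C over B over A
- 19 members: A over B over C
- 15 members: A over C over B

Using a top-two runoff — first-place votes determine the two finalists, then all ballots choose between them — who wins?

B

Round 1 first-place votes: A 34, B 26, C 15. A and B advance.
Runoff: A is ranked above B on 34 ballots, B above A on 41.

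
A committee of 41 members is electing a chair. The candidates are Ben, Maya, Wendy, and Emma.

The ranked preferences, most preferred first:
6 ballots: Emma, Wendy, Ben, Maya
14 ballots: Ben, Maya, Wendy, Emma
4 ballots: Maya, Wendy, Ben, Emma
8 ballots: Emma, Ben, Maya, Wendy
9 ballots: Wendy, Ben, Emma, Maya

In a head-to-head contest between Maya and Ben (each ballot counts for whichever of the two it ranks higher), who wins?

Ben

Maya is ranked above Ben on 4 ballots; Ben above Maya on 37.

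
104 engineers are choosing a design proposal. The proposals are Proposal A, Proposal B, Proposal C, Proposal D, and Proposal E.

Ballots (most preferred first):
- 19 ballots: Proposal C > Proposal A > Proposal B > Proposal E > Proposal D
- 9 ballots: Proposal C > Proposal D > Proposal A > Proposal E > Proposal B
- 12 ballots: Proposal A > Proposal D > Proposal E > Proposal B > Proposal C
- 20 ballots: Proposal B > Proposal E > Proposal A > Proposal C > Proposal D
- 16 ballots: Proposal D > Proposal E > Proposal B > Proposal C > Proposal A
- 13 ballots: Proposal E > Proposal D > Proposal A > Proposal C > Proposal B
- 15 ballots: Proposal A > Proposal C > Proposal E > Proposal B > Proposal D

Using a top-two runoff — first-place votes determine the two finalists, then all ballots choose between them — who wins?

Proposal A

Round 1 first-place votes: Proposal A 27, Proposal B 20, Proposal C 28, Proposal D 16, Proposal E 13. Proposal C and Proposal A advance.
Runoff: Proposal C is ranked above Proposal A on 44 ballots, Proposal A above Proposal C on 60.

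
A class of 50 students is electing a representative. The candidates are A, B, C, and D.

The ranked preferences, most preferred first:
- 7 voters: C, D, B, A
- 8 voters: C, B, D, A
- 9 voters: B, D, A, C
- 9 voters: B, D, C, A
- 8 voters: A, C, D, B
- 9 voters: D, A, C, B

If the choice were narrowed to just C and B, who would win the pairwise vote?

C

C is ranked above B on 32 ballots; B above C on 18.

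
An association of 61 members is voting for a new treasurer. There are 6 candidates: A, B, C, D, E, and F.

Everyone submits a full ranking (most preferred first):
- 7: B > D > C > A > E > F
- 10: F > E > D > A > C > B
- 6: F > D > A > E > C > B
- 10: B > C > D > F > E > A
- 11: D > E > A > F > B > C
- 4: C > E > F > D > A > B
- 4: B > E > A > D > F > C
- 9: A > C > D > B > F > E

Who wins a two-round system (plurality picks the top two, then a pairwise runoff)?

Round 1 first-place votes: A 9, B 21, C 4, D 11, E 0, F 16. B and F advance.
Runoff: B is ranked above F on 30 ballots, F above B on 31.

F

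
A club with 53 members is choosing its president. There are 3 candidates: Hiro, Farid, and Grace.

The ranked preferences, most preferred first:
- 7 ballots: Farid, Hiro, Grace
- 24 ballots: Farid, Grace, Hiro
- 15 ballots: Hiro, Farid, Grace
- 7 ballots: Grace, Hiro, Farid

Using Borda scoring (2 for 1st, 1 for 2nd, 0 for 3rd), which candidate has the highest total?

Farid

Hiro: 7×1 + 24×0 + 15×2 + 7×1 = 44
Farid: 7×2 + 24×2 + 15×1 + 7×0 = 77
Grace: 7×0 + 24×1 + 15×0 + 7×2 = 38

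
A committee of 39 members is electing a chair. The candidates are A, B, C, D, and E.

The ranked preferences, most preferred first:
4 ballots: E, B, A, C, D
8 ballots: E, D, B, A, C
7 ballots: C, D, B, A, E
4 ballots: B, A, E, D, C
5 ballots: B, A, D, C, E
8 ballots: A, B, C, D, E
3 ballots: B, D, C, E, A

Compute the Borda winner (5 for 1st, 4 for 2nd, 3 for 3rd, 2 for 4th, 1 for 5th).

B

A: 4×3 + 8×2 + 7×2 + 4×4 + 5×4 + 8×5 + 3×1 = 121
B: 4×4 + 8×3 + 7×3 + 4×5 + 5×5 + 8×4 + 3×5 = 153
C: 4×2 + 8×1 + 7×5 + 4×1 + 5×2 + 8×3 + 3×3 = 98
D: 4×1 + 8×4 + 7×4 + 4×2 + 5×3 + 8×2 + 3×4 = 115
E: 4×5 + 8×5 + 7×1 + 4×3 + 5×1 + 8×1 + 3×2 = 98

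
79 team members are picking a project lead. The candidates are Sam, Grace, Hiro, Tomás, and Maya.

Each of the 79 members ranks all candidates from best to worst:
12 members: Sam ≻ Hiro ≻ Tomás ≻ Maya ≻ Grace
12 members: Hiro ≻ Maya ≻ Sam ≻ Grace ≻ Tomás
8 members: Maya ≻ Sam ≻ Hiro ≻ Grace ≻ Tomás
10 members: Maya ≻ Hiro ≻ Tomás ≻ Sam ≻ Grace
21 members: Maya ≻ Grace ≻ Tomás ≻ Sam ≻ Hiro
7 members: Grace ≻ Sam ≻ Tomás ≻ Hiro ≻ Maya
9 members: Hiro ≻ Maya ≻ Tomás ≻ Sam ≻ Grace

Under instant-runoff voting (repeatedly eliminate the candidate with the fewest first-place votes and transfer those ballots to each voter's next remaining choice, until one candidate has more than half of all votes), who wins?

Round 1: Sam 12, Grace 7, Hiro 21, Tomás 0, Maya 39. Tomás eliminated.
Round 2: Sam 12, Grace 7, Hiro 21, Maya 39. Grace eliminated.
Round 3: Sam 19, Hiro 21, Maya 39. Sam eliminated.
Round 4: Hiro 40, Maya 39. Hiro has a majority (≥40).

Hiro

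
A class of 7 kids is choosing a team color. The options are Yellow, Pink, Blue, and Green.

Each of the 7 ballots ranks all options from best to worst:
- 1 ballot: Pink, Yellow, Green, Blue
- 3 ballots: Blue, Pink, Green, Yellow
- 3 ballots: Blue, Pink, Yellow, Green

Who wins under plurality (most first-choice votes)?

Blue

First-place votes: Yellow 0, Pink 1, Blue 6, Green 0.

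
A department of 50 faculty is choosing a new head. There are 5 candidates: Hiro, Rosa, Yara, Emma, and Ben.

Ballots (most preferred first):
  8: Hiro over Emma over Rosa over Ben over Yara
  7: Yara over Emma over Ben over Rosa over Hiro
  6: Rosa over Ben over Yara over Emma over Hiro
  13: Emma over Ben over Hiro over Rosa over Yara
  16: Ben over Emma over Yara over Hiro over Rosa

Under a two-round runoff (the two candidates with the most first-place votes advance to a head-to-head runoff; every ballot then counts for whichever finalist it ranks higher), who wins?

Emma

Round 1 first-place votes: Hiro 8, Rosa 6, Yara 7, Emma 13, Ben 16. Ben and Emma advance.
Runoff: Ben is ranked above Emma on 22 ballots, Emma above Ben on 28.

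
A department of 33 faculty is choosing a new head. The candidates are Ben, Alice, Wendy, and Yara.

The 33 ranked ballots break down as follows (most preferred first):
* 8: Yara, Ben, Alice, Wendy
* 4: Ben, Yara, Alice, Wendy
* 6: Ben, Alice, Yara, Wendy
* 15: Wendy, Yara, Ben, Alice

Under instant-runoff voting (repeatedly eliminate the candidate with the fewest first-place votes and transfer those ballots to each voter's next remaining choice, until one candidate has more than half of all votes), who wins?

Ben

Round 1: Ben 10, Alice 0, Wendy 15, Yara 8. Alice eliminated.
Round 2: Ben 10, Wendy 15, Yara 8. Yara eliminated.
Round 3: Ben 18, Wendy 15. Ben has a majority (≥17).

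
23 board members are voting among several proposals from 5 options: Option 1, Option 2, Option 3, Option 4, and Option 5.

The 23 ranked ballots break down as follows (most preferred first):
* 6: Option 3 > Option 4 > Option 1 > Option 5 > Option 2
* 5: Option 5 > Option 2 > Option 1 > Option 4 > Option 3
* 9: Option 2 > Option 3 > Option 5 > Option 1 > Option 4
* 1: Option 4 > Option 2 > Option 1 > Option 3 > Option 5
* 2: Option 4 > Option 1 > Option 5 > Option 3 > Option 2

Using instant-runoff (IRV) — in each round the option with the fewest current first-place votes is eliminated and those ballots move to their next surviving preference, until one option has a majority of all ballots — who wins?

Option 5

Round 1: Option 1 0, Option 2 9, Option 3 6, Option 4 3, Option 5 5. Option 1 eliminated.
Round 2: Option 2 9, Option 3 6, Option 4 3, Option 5 5. Option 4 eliminated.
Round 3: Option 2 10, Option 3 6, Option 5 7. Option 3 eliminated.
Round 4: Option 2 10, Option 5 13. Option 5 has a majority (≥12).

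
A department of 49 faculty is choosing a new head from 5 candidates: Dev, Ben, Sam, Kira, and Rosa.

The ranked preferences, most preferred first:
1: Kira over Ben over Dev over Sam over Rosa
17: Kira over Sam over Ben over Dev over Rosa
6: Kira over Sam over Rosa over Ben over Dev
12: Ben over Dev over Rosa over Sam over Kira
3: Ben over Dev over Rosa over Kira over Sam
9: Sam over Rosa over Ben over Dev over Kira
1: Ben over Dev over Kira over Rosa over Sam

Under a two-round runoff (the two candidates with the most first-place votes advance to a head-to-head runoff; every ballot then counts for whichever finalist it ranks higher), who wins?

Round 1 first-place votes: Dev 0, Ben 16, Sam 9, Kira 24, Rosa 0. Kira and Ben advance.
Runoff: Kira is ranked above Ben on 24 ballots, Ben above Kira on 25.

Ben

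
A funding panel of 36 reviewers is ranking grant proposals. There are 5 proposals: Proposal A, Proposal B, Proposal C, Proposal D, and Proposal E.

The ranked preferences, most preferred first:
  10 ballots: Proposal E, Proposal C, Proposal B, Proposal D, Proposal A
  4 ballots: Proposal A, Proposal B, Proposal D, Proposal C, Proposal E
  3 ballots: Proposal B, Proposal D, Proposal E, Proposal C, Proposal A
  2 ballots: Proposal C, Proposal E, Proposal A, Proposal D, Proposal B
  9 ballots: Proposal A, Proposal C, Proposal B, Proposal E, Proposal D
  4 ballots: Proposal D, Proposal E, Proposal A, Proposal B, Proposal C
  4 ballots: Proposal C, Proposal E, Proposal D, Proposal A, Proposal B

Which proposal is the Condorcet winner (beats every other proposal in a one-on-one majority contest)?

Proposal C vs Proposal A: 19–17
Proposal C vs Proposal B: 25–11
Proposal C vs Proposal D: 25–11
Proposal C vs Proposal E: 19–17
Proposal C beats every other proposal.

Proposal C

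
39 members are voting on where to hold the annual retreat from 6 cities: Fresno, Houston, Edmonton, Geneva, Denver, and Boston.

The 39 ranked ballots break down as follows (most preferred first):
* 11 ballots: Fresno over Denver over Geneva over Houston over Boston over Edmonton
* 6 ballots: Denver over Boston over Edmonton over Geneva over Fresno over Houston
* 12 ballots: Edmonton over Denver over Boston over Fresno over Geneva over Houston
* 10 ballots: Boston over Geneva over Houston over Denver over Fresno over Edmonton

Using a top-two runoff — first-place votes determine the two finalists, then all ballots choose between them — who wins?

Round 1 first-place votes: Fresno 11, Houston 0, Edmonton 12, Geneva 0, Denver 6, Boston 10. Edmonton and Fresno advance.
Runoff: Edmonton is ranked above Fresno on 18 ballots, Fresno above Edmonton on 21.

Fresno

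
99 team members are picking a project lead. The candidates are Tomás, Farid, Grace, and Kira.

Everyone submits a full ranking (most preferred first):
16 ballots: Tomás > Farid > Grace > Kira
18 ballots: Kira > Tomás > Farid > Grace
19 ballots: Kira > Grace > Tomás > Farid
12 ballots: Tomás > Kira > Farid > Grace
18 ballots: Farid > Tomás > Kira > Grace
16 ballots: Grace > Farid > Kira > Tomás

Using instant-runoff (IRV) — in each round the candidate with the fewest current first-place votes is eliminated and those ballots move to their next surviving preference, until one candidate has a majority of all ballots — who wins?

Farid

Round 1: Tomás 28, Farid 18, Grace 16, Kira 37. Grace eliminated.
Round 2: Tomás 28, Farid 34, Kira 37. Tomás eliminated.
Round 3: Farid 50, Kira 49. Farid has a majority (≥50).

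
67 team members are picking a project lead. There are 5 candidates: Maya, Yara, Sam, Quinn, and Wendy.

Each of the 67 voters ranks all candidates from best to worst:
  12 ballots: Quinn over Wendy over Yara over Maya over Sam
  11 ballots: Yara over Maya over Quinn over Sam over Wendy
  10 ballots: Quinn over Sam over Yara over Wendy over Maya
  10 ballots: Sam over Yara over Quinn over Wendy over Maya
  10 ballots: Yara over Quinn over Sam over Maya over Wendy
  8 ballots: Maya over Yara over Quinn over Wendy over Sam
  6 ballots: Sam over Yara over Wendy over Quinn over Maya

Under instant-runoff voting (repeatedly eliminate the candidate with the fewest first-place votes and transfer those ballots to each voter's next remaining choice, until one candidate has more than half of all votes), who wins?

Yara

Round 1: Maya 8, Yara 21, Sam 16, Quinn 22, Wendy 0. Wendy eliminated.
Round 2: Maya 8, Yara 21, Sam 16, Quinn 22. Maya eliminated.
Round 3: Yara 29, Sam 16, Quinn 22. Sam eliminated.
Round 4: Yara 45, Quinn 22. Yara has a majority (≥34).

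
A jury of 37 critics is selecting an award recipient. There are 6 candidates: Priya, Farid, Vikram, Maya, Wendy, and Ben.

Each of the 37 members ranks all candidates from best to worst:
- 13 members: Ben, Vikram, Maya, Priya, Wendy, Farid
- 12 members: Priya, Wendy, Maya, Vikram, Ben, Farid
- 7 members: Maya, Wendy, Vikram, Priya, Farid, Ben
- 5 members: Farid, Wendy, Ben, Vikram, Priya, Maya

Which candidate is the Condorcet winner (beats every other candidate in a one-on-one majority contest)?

Maya

Maya vs Priya: 20–17
Maya vs Farid: 32–5
Maya vs Vikram: 19–18
Maya vs Wendy: 20–17
Maya vs Ben: 19–18
Maya beats every other candidate.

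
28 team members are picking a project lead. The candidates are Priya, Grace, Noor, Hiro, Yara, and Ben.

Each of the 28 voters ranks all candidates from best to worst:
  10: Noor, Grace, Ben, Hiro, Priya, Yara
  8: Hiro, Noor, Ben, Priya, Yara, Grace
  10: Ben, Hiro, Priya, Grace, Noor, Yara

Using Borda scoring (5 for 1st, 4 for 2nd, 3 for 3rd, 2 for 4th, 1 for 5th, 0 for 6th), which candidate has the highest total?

Ben

Priya: 10×1 + 8×2 + 10×3 = 56
Grace: 10×4 + 8×0 + 10×2 = 60
Noor: 10×5 + 8×4 + 10×1 = 92
Hiro: 10×2 + 8×5 + 10×4 = 100
Yara: 10×0 + 8×1 + 10×0 = 8
Ben: 10×3 + 8×3 + 10×5 = 104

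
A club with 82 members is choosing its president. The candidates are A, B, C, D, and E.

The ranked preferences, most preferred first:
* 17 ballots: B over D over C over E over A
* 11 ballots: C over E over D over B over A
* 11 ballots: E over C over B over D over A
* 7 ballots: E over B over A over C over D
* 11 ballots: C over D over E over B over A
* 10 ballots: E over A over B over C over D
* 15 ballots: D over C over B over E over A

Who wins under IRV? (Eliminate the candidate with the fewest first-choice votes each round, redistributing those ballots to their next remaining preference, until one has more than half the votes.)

Round 1: A 0, B 17, C 22, D 15, E 28. A eliminated.
Round 2: B 17, C 22, D 15, E 28. D eliminated.
Round 3: B 17, C 37, E 28. B eliminated.
Round 4: C 54, E 28. C has a majority (≥42).

C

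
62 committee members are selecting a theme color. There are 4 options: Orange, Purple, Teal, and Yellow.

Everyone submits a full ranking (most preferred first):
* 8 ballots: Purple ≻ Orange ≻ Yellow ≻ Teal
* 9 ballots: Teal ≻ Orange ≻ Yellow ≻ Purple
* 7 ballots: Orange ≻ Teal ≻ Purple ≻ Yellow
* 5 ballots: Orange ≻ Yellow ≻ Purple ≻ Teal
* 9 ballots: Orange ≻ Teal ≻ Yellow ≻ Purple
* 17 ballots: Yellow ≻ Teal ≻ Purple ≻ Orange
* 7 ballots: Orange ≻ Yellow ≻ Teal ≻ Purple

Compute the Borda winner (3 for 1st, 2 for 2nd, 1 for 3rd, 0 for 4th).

Orange

Orange: 8×2 + 9×2 + 7×3 + 5×3 + 9×3 + 17×0 + 7×3 = 118
Purple: 8×3 + 9×0 + 7×1 + 5×1 + 9×0 + 17×1 + 7×0 = 53
Teal: 8×0 + 9×3 + 7×2 + 5×0 + 9×2 + 17×2 + 7×1 = 100
Yellow: 8×1 + 9×1 + 7×0 + 5×2 + 9×1 + 17×3 + 7×2 = 101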